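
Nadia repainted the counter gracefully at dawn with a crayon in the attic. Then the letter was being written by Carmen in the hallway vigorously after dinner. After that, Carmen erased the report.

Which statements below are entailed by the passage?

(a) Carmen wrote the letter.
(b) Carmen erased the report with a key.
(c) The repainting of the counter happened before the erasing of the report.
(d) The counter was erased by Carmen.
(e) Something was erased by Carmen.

(c), (e)

(a) Not entailed — 'was writing' is progressive on an accomplishment; it does not entail the completed 'wrote'.
(b) Not entailed — 'with a key' adds information not in the original event.
(c) Entailed — the narrative places the repainting before the erasing.
(d) Not entailed — Carmen erased the report, not the counter; the counter belongs to the repainting event.
(e) Entailed — this follows by dropping conjuncts from the erasing event's description.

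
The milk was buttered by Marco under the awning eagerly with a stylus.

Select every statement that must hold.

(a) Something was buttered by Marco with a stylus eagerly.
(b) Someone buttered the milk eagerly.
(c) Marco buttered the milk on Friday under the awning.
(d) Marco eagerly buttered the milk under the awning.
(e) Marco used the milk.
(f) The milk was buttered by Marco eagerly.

(a) Entailed — this follows by dropping conjuncts from the buttering event's description.
(b) Entailed — the original entails any weakening of itself; this just drops 'under the awning', 'with a stylus' and generalizes the agent.
(c) Not entailed — 'on Friday' adds information not in the original event.
(d) Entailed — every conjunct here is already in the original buttering event.
(e) Not entailed — the milk is the patient, not an instrument — Marco used a stylus.
(f) Entailed — the original entails any weakening of itself; this just drops 'under the awning', 'with a stylus'.

(a), (b), (d), (f)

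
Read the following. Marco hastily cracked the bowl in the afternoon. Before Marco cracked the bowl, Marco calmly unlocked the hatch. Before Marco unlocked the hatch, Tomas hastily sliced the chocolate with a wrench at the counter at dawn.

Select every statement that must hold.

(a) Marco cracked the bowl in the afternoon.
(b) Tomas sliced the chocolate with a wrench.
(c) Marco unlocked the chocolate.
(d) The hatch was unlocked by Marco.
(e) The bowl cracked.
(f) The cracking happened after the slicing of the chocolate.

(a) Entailed — every conjunct here is already in the original cracking event.
(b) Entailed — this follows by dropping conjuncts from the slicing event's description.
(c) Not entailed — Marco unlocked the hatch, not the chocolate; the chocolate belongs to the slicing event.
(d) Entailed — this follows by dropping conjuncts from the unlocking event's description.
(e) Entailed — 'Marco cracked the bowl' is causative; it entails the inchoative 'the bowl cracked'.
(f) Entailed — the narrative places the slicing before the cracking.

(a), (b), (d), (e), (f)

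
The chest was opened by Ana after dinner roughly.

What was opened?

'the chest' marks the patient of the opening event.

the chest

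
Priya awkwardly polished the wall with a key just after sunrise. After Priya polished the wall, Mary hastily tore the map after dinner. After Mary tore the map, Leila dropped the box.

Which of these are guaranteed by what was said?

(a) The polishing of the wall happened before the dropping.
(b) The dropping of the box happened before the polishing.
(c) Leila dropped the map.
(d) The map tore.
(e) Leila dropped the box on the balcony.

(a), (d)

(a) Entailed — the narrative places the polishing before the dropping.
(b) Not entailed — the narrative places the polishing before the dropping, not after.
(c) Not entailed — Leila dropped the box, not the map; the map belongs to the tearing event.
(d) Entailed — 'Mary tore the map' is causative; it entails the inchoative 'the map tore'.
(e) Not entailed — 'on the balcony' adds information not in the original event.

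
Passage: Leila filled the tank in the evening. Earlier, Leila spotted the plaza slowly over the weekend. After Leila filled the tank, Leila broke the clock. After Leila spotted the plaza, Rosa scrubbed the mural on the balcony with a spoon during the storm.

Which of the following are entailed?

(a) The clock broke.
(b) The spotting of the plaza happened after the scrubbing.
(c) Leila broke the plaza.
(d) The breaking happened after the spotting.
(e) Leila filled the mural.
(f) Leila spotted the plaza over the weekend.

(a) Entailed — 'Leila broke the clock' is causative; it entails the inchoative 'the clock broke'.
(b) Not entailed — the narrative places the spotting before the scrubbing, not after.
(c) Not entailed — Leila broke the clock, not the plaza; the plaza belongs to the spotting event.
(d) Entailed — the narrative places the spotting before the breaking.
(e) Not entailed — Leila filled the tank, not the mural; the mural belongs to the scrubbing event.
(f) Entailed — every conjunct here is already in the original spotting event.

(a), (d), (f)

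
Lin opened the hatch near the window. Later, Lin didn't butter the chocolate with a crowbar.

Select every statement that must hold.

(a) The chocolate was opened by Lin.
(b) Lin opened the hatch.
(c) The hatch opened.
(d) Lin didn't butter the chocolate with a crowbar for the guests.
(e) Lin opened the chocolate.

(a) Not entailed — Lin opened the hatch, not the chocolate; the chocolate belongs to the buttering event.
(b) Entailed — this follows by dropping conjuncts from the opening event's description.
(c) Entailed — 'Lin opened the hatch' is causative; it entails the inchoative 'the hatch opened'.
(d) Entailed — under negation, adding a further restriction is entailed: if no such buttering event occurred, none occurred for the guests either.
(e) Not entailed — Lin opened the hatch, not the chocolate; the chocolate belongs to the buttering event.

(b), (c), (d)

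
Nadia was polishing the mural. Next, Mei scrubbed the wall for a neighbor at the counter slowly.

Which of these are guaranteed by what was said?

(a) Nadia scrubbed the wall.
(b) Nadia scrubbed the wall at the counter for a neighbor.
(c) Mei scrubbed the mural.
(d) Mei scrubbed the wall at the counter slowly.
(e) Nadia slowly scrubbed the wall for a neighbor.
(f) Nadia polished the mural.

(a) Not entailed — the passage has Mei scrubbing the wall, not Nadia.
(b) Not entailed — the passage has Mei scrubbing the wall, not Nadia.
(c) Not entailed — Mei scrubbed the wall, not the mural; the mural belongs to the polishing event.
(d) Entailed — the original entails any weakening of itself; this just drops 'for a neighbor'.
(e) Not entailed — the passage has Mei scrubbing the wall, not Nadia.
(f) Entailed — 'polish' is an activity; 'was polishing' entails that some polishing happened, so 'polished' holds.

(d), (f)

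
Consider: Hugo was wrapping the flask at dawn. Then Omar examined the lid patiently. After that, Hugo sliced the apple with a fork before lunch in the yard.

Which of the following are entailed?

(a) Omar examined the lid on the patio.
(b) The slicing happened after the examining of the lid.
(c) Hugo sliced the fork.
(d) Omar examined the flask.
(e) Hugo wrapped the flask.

(a) Not entailed — 'on the patio' adds information not in the original event.
(b) Entailed — the narrative places the examining before the slicing.
(c) Not entailed — the fork is the instrument, not what was sliced.
(d) Not entailed — Omar examined the lid, not the flask; the flask belongs to the wrapping event.
(e) Not entailed — 'was wrapping' is progressive on an accomplishment; it does not entail the completed 'wrapped'.

(b)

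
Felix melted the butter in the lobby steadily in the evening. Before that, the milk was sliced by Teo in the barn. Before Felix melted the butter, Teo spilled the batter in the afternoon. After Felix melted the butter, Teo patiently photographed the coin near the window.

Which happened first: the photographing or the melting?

The connectives place the melting before the photographing.

the melting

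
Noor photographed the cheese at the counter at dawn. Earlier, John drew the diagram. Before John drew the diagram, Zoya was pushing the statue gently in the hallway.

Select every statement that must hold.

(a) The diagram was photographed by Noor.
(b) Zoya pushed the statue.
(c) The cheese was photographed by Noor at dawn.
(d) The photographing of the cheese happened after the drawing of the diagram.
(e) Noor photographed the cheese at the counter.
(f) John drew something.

(b), (c), (d), (e), (f)

(a) Not entailed — Noor photographed the cheese, not the diagram; the diagram belongs to the drawing event.
(b) Entailed — 'push' is an activity; 'was pushing' entails that some pushing happened, so 'pushed' holds.
(c) Entailed — every conjunct here is already in the original photographing event.
(d) Entailed — the narrative places the drawing before the photographing.
(e) Entailed — this follows by dropping conjuncts from the photographing event's description.
(f) Entailed — the original entails any weakening of itself; this just generalizes the patient.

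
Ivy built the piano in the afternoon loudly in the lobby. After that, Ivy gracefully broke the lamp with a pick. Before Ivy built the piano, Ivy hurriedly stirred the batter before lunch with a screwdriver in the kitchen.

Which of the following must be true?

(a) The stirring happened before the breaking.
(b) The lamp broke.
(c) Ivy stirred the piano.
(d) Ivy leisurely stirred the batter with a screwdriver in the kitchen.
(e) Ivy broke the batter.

(a), (b)

(a) Entailed — the narrative places the stirring before the breaking.
(b) Entailed — 'Ivy broke the lamp' is causative; it entails the inchoative 'the lamp broke'.
(c) Not entailed — Ivy stirred the batter, not the piano; the piano belongs to the building event.
(d) Not entailed — 'leisurely' adds a manner not in (and inconsistent with) the original.
(e) Not entailed — Ivy broke the lamp, not the batter; the batter belongs to the stirring event.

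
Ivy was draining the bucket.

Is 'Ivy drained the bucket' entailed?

no

'was draining' is progressive; for an accomplishment like 'drain the bucket', it doesn't entail completion.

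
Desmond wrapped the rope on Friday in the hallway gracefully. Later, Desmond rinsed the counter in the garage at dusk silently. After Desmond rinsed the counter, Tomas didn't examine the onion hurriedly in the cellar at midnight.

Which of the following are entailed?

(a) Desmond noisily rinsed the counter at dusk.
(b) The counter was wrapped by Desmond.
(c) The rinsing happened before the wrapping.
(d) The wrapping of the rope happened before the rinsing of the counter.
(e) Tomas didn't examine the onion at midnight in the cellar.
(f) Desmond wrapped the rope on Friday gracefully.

(a) Not entailed — 'noisily' adds a manner not in (and inconsistent with) the original.
(b) Not entailed — Desmond wrapped the rope, not the counter; the counter belongs to the rinsing event.
(c) Not entailed — the narrative places the wrapping before the rinsing, not after.
(d) Entailed — the narrative places the wrapping before the rinsing.
(e) Not entailed — dropping 'hurriedly' under negation is not valid — the original leaves open that Tomas examined the onion some other way.
(f) Entailed — every conjunct here is already in the original wrapping event.

(d), (f)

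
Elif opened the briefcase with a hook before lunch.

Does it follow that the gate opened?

Nothing is said about any gate; only the briefcase is affected.

no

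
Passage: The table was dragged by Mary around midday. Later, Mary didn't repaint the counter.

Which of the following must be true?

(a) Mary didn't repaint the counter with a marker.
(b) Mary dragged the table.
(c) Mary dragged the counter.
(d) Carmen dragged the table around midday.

(a), (b)

(a) Entailed — under negation, adding a further restriction is entailed: if no such repainting event occurred, none occurred with a marker either.
(b) Entailed — this follows by dropping conjuncts from the dragging event's description.
(c) Not entailed — Mary dragged the table, not the counter; the counter belongs to the repainting event.
(d) Not entailed — the passage has Mary dragging the table, not Carmen.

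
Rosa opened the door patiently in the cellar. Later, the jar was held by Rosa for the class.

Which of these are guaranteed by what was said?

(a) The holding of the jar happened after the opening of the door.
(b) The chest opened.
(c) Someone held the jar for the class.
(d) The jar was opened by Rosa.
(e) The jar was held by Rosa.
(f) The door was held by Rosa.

(a), (c), (e)

(a) Entailed — the narrative places the opening before the holding.
(b) Not entailed — the door is what opened, not the chest.
(c) Entailed — every conjunct here is already in the original holding event.
(d) Not entailed — Rosa opened the door, not the jar; the jar belongs to the holding event.
(e) Entailed — this follows by dropping conjuncts from the holding event's description.
(f) Not entailed — Rosa held the jar, not the door; the door belongs to the opening event.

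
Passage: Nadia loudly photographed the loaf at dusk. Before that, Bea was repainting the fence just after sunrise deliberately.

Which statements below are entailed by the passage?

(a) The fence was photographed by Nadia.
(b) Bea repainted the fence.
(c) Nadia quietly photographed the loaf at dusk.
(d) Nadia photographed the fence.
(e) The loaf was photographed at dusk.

(e)

(a) Not entailed — Nadia photographed the loaf, not the fence; the fence belongs to the repainting event.
(b) Not entailed — 'was repainting' is progressive on an accomplishment; it does not entail the completed 'repainted'.
(c) Not entailed — 'quietly' adds a manner not in (and inconsistent with) the original.
(d) Not entailed — Nadia photographed the loaf, not the fence; the fence belongs to the repainting event.
(e) Entailed — every conjunct here is already in the original photographing event.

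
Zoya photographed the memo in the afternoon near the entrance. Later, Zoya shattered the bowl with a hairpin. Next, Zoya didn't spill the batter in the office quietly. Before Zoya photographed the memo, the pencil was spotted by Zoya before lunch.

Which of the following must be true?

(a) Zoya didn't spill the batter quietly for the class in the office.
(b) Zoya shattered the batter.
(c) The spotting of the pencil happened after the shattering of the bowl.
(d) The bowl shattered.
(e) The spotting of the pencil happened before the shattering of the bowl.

(a) Entailed — under negation, adding a further restriction is entailed: if no such spilling event occurred, none occurred for the class either.
(b) Not entailed — Zoya shattered the bowl, not the batter; the batter belongs to the spilling event.
(c) Not entailed — the narrative places the spotting before the shattering, not after.
(d) Entailed — 'Zoya shattered the bowl' is causative; it entails the inchoative 'the bowl shattered'.
(e) Entailed — the narrative places the spotting before the shattering.

(a), (d), (e)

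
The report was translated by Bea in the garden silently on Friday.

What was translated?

'the report' marks the patient of the translating event.

the report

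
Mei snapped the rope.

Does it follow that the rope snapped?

'Mei snapped the rope' is the causative; it entails the inchoative 'the rope snapped'.

yes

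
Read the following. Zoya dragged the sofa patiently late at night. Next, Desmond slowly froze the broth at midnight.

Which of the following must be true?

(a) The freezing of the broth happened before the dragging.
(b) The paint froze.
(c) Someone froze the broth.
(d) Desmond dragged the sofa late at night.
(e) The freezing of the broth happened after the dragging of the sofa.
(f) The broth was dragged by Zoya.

(a) Not entailed — the narrative places the dragging before the freezing, not after.
(b) Not entailed — the broth is what froze, not the paint.
(c) Entailed — every conjunct here is already in the original freezing event.
(d) Not entailed — the passage has Zoya dragging the sofa, not Desmond.
(e) Entailed — the narrative places the dragging before the freezing.
(f) Not entailed — Zoya dragged the sofa, not the broth; the broth belongs to the freezing event.

(c), (e)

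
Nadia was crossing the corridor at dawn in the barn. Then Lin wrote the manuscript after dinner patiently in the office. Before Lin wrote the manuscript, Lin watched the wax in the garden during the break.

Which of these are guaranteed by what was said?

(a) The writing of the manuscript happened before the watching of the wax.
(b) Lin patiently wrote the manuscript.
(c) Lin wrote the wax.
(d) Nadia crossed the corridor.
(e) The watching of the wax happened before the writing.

(a) Not entailed — the narrative places the watching before the writing, not after.
(b) Entailed — the original entails any weakening of itself; this just drops 'after dinner', 'in the office'.
(c) Not entailed — Lin wrote the manuscript, not the wax; the wax belongs to the watching event.
(d) Not entailed — 'was crossing' is progressive on an accomplishment; it does not entail the completed 'crossed'.
(e) Entailed — the narrative places the watching before the writing.

(b), (e)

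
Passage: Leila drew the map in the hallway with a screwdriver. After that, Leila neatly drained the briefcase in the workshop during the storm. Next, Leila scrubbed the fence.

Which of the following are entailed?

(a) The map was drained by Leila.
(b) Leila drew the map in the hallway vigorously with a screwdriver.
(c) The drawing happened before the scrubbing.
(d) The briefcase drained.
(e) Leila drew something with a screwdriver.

(a) Not entailed — Leila drained the briefcase, not the map; the map belongs to the drawing event.
(b) Not entailed — 'vigorously' adds information not in the original event.
(c) Entailed — the narrative places the drawing before the scrubbing.
(d) Entailed — 'Leila drained the briefcase' is causative; it entails the inchoative 'the briefcase drained'.
(e) Entailed — this follows by dropping conjuncts from the drawing event's description.

(c), (d), (e)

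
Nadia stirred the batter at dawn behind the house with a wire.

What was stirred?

the batter

'the batter' marks the patient of the stirring event.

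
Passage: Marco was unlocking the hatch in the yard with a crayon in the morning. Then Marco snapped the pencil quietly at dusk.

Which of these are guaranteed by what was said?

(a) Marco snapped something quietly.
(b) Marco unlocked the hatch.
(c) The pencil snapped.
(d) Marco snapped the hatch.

(a) Entailed — this follows by dropping conjuncts from the snapping event's description.
(b) Not entailed — 'was unlocking' is progressive on an accomplishment; it does not entail the completed 'unlocked'.
(c) Entailed — 'Marco snapped the pencil' is causative; it entails the inchoative 'the pencil snapped'.
(d) Not entailed — Marco snapped the pencil, not the hatch; the hatch belongs to the unlocking event.

(a), (c)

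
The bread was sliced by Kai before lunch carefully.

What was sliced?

the bread

'the bread' marks the patient of the slicing event.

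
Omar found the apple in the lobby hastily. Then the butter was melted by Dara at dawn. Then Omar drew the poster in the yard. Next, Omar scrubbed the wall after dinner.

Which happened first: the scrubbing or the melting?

The connectives place the melting before the scrubbing.

the melting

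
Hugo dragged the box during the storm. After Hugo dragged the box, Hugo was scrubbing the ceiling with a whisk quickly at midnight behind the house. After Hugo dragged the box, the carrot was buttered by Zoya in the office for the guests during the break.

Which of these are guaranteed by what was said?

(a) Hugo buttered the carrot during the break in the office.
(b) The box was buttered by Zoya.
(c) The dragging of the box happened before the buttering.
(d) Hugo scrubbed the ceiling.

(a) Not entailed — the passage has Zoya buttering the carrot, not Hugo.
(b) Not entailed — Zoya buttered the carrot, not the box; the box belongs to the dragging event.
(c) Entailed — the narrative places the dragging before the buttering.
(d) Entailed — 'scrub' is an activity; 'was scrubbing' entails that some scrubbing happened, so 'scrubbed' holds.

(c), (d)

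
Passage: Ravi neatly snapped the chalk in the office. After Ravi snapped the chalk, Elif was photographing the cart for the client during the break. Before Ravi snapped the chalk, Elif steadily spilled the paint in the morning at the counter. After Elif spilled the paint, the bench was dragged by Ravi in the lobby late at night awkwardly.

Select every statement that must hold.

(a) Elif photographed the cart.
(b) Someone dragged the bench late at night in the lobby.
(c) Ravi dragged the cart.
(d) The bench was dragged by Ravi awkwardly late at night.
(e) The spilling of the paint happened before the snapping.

(b), (d), (e)

(a) Not entailed — 'was photographing' is progressive on an accomplishment; it does not entail the completed 'photographed'.
(b) Entailed — the original entails any weakening of itself; this just drops 'awkwardly' and generalizes the agent.
(c) Not entailed — Ravi dragged the bench, not the cart; the cart belongs to the photographing event.
(d) Entailed — dropping 'in the lobby' leaves a sub-description the original still satisfies.
(e) Entailed — the narrative places the spilling before the snapping.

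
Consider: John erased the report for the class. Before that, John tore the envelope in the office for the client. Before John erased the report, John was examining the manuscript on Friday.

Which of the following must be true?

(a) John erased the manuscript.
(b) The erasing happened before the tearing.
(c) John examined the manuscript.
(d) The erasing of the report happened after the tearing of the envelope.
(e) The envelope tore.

(a) Not entailed — John erased the report, not the manuscript; the manuscript belongs to the examining event.
(b) Not entailed — the narrative places the tearing before the erasing, not after.
(c) Entailed — 'examine' is an activity; 'was examining' entails that some examining happened, so 'examined' holds.
(d) Entailed — the narrative places the tearing before the erasing.
(e) Entailed — 'John tore the envelope' is causative; it entails the inchoative 'the envelope tore'.

(c), (d), (e)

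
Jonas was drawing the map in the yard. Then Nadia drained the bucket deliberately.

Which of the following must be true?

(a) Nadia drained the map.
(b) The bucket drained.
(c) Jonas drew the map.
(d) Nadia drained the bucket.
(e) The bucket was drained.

(b), (d), (e)

(a) Not entailed — Nadia drained the bucket, not the map; the map belongs to the drawing event.
(b) Entailed — 'Nadia drained the bucket' is causative; it entails the inchoative 'the bucket drained'.
(c) Not entailed — 'was drawing' is progressive on an accomplishment; it does not entail the completed 'drew'.
(d) Entailed — every conjunct here is already in the original draining event.
(e) Entailed — this follows by dropping conjuncts from the draining event's description.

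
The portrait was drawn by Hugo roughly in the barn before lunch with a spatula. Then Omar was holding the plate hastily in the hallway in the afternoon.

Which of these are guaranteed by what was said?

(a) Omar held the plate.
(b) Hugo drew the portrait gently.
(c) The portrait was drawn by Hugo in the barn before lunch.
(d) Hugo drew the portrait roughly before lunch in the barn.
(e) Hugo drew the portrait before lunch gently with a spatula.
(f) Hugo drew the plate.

(a) Entailed — 'hold' is an activity; 'was holding' entails that some holding happened, so 'held' holds.
(b) Not entailed — 'gently' adds a manner not in (and inconsistent with) the original.
(c) Entailed — the original entails any weakening of itself; this just drops 'with a spatula', 'roughly'.
(d) Entailed — the original entails any weakening of itself; this just drops 'with a spatula'.
(e) Not entailed — 'gently' adds a manner not in (and inconsistent with) the original.
(f) Not entailed — Hugo drew the portrait, not the plate; the plate belongs to the holding event.

(a), (c), (d)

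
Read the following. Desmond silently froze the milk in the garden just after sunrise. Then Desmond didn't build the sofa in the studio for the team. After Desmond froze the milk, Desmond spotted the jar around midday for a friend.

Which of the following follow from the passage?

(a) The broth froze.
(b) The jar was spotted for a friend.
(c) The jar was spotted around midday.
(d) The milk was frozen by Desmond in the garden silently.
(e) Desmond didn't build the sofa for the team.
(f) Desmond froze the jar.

(b), (c), (d)

(a) Not entailed — the milk is what froze, not the broth.
(b) Entailed — the original entails any weakening of itself; this just drops 'around midday' and generalizes the agent.
(c) Entailed — dropping 'for a friend' and generalizing the agent leaves a sub-description the original still satisfies.
(d) Entailed — every conjunct here is already in the original freezing event.
(e) Not entailed — dropping 'in the studio' under negation is not valid — the original leaves open that Desmond built the sofa some other way.
(f) Not entailed — Desmond froze the milk, not the jar; the jar belongs to the spotting event.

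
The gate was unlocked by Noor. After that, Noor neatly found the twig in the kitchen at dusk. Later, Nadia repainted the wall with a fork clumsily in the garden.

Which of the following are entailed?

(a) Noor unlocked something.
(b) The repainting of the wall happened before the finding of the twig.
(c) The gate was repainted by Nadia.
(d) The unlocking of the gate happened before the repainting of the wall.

(a), (d)

(a) Entailed — every conjunct here is already in the original unlocking event.
(b) Not entailed — the narrative places the finding before the repainting, not after.
(c) Not entailed — Nadia repainted the wall, not the gate; the gate belongs to the unlocking event.
(d) Entailed — the narrative places the unlocking before the repainting.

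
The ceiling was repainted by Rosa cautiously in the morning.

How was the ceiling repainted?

'cautiously' marks the manner of the repainting event.

cautiously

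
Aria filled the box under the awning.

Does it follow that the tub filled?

no

Nothing is said about any tub; only the box is affected.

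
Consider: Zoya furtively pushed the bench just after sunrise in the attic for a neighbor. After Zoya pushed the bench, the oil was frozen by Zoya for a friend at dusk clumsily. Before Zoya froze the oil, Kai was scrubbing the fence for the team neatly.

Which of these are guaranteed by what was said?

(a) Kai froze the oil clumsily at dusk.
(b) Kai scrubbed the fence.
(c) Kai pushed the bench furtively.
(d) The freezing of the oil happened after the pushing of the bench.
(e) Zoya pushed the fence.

(b), (d)

(a) Not entailed — the passage has Zoya freezing the oil, not Kai.
(b) Entailed — 'scrub' is an activity; 'was scrubbing' entails that some scrubbing happened, so 'scrubbed' holds.
(c) Not entailed — the passage has Zoya pushing the bench, not Kai.
(d) Entailed — the narrative places the pushing before the freezing.
(e) Not entailed — Zoya pushed the bench, not the fence; the fence belongs to the scrubbing event.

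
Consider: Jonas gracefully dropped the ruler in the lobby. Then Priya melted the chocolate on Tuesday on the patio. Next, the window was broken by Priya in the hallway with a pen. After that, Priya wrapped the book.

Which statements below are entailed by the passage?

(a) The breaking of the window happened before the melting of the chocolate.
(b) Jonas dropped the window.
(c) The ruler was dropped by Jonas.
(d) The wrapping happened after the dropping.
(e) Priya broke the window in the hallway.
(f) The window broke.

(c), (d), (e), (f)

(a) Not entailed — the narrative places the melting before the breaking, not after.
(b) Not entailed — Jonas dropped the ruler, not the window; the window belongs to the breaking event.
(c) Entailed — dropping 'gracefully', 'in the lobby' leaves a sub-description the original still satisfies.
(d) Entailed — the narrative places the dropping before the wrapping.
(e) Entailed — dropping 'with a pen' leaves a sub-description the original still satisfies.
(f) Entailed — 'Priya broke the window' is causative; it entails the inchoative 'the window broke'.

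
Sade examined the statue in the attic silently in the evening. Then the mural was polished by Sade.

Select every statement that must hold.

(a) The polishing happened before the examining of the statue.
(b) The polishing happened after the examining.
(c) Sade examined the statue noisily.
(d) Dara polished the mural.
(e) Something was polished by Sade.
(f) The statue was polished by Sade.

(a) Not entailed — the narrative places the examining before the polishing, not after.
(b) Entailed — the narrative places the examining before the polishing.
(c) Not entailed — 'noisily' adds a manner not in (and inconsistent with) the original.
(d) Not entailed — the passage has Sade polishing the mural, not Dara.
(e) Entailed — every conjunct here is already in the original polishing event.
(f) Not entailed — Sade polished the mural, not the statue; the statue belongs to the examining event.

(b), (e)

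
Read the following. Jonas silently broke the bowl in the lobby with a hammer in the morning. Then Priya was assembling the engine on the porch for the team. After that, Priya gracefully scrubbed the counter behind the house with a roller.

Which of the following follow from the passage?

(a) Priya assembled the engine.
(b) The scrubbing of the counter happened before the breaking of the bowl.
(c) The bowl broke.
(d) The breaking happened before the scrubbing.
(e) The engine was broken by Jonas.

(c), (d)

(a) Not entailed — 'was assembling' is progressive on an accomplishment; it does not entail the completed 'assembled'.
(b) Not entailed — the narrative places the breaking before the scrubbing, not after.
(c) Entailed — 'Jonas broke the bowl' is causative; it entails the inchoative 'the bowl broke'.
(d) Entailed — the narrative places the breaking before the scrubbing.
(e) Not entailed — Jonas broke the bowl, not the engine; the engine belongs to the assembling event.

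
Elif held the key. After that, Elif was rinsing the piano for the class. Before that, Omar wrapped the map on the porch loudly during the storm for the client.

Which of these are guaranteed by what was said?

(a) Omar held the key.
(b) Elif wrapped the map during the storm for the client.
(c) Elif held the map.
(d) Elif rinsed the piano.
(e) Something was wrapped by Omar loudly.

(a) Not entailed — the passage has Elif holding the key, not Omar.
(b) Not entailed — the passage has Omar wrapping the map, not Elif.
(c) Not entailed — Elif held the key, not the map; the map belongs to the wrapping event.
(d) Entailed — 'rinse' is an activity; 'was rinsing' entails that some rinsing happened, so 'rinsed' holds.
(e) Entailed — every conjunct here is already in the original wrapping event.

(d), (e)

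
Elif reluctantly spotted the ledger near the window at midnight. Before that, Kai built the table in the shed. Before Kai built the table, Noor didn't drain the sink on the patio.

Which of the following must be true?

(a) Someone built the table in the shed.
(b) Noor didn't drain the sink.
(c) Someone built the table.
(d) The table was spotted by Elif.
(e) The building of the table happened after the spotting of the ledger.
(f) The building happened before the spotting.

(a), (c), (f)

(a) Entailed — generalizing the agent leaves a sub-description the original still satisfies.
(b) Not entailed — dropping 'on the patio' under negation is not valid — the original leaves open that Noor drained the sink some other way.
(c) Entailed — dropping 'in the shed' and generalizing the agent leaves a sub-description the original still satisfies.
(d) Not entailed — Elif spotted the ledger, not the table; the table belongs to the building event.
(e) Not entailed — the narrative places the building before the spotting, not after.
(f) Entailed — the narrative places the building before the spotting.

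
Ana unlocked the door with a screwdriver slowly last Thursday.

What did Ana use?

'with a screwdriver' marks the instrument of the unlocking event.

a screwdriver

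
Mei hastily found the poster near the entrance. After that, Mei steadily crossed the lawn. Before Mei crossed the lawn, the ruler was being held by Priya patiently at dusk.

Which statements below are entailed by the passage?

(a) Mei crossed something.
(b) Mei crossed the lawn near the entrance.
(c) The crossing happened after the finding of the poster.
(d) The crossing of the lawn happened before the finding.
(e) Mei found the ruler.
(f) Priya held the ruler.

(a), (c), (f)

(a) Entailed — dropping 'steadily' and generalizing the patient leaves a sub-description the original still satisfies.
(b) Not entailed — 'near the entrance' adds information not in the original event.
(c) Entailed — the narrative places the finding before the crossing.
(d) Not entailed — the narrative places the finding before the crossing, not after.
(e) Not entailed — Mei found the poster, not the ruler; the ruler belongs to the holding event.
(f) Entailed — 'hold' is an activity; 'was holding' entails that some holding happened, so 'held' holds.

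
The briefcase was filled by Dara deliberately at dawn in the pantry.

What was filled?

'the briefcase' marks the patient of the filling event.

the briefcase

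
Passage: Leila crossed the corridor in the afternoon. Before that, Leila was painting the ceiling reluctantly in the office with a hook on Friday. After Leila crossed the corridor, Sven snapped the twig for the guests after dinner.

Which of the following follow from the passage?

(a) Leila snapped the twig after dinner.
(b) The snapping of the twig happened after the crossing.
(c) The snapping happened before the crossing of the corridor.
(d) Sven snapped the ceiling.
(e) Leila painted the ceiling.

(a) Not entailed — the passage has Sven snapping the twig, not Leila.
(b) Entailed — the narrative places the crossing before the snapping.
(c) Not entailed — the narrative places the crossing before the snapping, not after.
(d) Not entailed — Sven snapped the twig, not the ceiling; the ceiling belongs to the painting event.
(e) Not entailed — 'was painting' is progressive on an accomplishment; it does not entail the completed 'painted'.

(b)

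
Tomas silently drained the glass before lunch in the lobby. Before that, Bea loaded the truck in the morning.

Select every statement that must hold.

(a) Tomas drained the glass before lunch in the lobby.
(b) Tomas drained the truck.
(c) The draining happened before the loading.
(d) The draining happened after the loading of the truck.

(a) Entailed — dropping 'silently' leaves a sub-description the original still satisfies.
(b) Not entailed — Tomas drained the glass, not the truck; the truck belongs to the loading event.
(c) Not entailed — the narrative places the loading before the draining, not after.
(d) Entailed — the narrative places the loading before the draining.

(a), (d)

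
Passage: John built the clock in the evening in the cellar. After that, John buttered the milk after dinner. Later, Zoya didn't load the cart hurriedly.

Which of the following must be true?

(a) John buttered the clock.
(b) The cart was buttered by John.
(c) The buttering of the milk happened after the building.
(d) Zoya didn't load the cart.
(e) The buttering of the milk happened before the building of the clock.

(c)

(a) Not entailed — John buttered the milk, not the clock; the clock belongs to the building event.
(b) Not entailed — John buttered the milk, not the cart; the cart belongs to the loading event.
(c) Entailed — the narrative places the building before the buttering.
(d) Not entailed — dropping 'hurriedly' under negation is not valid — the original leaves open that Zoya loaded the cart some other way.
(e) Not entailed — the narrative places the building before the buttering, not after.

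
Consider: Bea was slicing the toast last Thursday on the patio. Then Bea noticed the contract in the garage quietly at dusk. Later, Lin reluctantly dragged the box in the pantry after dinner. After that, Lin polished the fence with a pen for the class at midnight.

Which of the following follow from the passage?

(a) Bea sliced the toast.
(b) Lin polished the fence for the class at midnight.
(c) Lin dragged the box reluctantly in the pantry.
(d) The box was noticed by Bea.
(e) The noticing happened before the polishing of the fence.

(b), (c), (e)

(a) Not entailed — 'was slicing' is progressive on an accomplishment; it does not entail the completed 'sliced'.
(b) Entailed — the original entails any weakening of itself; this just drops 'with a pen'.
(c) Entailed — dropping 'after dinner' leaves a sub-description the original still satisfies.
(d) Not entailed — Bea noticed the contract, not the box; the box belongs to the dragging event.
(e) Entailed — the narrative places the noticing before the polishing.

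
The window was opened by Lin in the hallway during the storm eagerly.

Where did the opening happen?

'in the hallway' marks the location of the opening event.

in the hallway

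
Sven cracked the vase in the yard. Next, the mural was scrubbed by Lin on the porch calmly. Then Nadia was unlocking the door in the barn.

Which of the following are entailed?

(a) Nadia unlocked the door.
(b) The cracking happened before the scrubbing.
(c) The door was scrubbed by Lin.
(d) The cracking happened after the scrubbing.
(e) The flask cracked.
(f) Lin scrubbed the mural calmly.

(a) Not entailed — 'was unlocking' is progressive on an accomplishment; it does not entail the completed 'unlocked'.
(b) Entailed — the narrative places the cracking before the scrubbing.
(c) Not entailed — Lin scrubbed the mural, not the door; the door belongs to the unlocking event.
(d) Not entailed — the narrative places the cracking before the scrubbing, not after.
(e) Not entailed — the vase is what cracked, not the flask.
(f) Entailed — the original entails any weakening of itself; this just drops 'on the porch'.

(b), (f)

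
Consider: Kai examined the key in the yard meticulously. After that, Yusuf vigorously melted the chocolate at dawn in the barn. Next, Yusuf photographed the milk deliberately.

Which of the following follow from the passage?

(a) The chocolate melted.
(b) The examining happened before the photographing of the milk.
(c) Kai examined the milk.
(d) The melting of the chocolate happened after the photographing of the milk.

(a) Entailed — 'Yusuf melted the chocolate' is causative; it entails the inchoative 'the chocolate melted'.
(b) Entailed — the narrative places the examining before the photographing.
(c) Not entailed — Kai examined the key, not the milk; the milk belongs to the photographing event.
(d) Not entailed — the narrative places the melting before the photographing, not after.

(a), (b)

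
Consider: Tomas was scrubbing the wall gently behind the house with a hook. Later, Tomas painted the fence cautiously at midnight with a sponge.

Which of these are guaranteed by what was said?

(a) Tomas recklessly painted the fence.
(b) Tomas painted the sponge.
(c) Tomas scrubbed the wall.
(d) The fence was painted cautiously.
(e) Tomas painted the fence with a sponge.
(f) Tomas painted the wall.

(c), (d), (e)

(a) Not entailed — 'recklessly' adds a manner not in (and inconsistent with) the original.
(b) Not entailed — the sponge is the instrument, not what was painted.
(c) Entailed — 'scrub' is an activity; 'was scrubbing' entails that some scrubbing happened, so 'scrubbed' holds.
(d) Entailed — the original entails any weakening of itself; this just drops 'with a sponge', 'at midnight' and generalizes the agent.
(e) Entailed — every conjunct here is already in the original painting event.
(f) Not entailed — Tomas painted the fence, not the wall; the wall belongs to the scrubbing event.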